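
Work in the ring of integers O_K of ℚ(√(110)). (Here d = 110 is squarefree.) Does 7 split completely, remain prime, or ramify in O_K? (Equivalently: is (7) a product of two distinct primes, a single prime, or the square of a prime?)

inert — (7) stays prime in O_K

110 mod 4 = 2, hence disc K = 4·110 = 440 and O_K = ℤ[√110].
disc(K) = 440 is not divisible by 7; 7 is unramified.
Euler's criterion: 110^3 mod 7 = 6. Thus (110|7) = -1.
d is a non-residue mod p, hence 7 remains inert in O_K.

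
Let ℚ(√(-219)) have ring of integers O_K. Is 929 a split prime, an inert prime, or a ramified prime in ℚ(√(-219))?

d = -219 ≡ 1 (mod 4), so O_K = ℤ[(1+√-219)/2] and disc(K) = d = -219.
Since gcd(929, -219) = 1 the prime 929 does not ramify.
Compute (-219/929) via Euler: 710^((929-1)/2) mod 929 = 1, so (-219/929) = 1.
Legendre symbol 1 ⇒ 929 is split.

929 splits in O_K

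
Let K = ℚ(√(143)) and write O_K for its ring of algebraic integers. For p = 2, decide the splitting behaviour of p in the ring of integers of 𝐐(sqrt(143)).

ramified

143 mod 4 = 3, hence disc K = 4·143 = 572 and O_K = ℤ[√143].
2 divides disc(K) = 572, so 2 ramifies.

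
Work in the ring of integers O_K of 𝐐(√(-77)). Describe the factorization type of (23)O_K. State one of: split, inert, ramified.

23 remains inert

-77 mod 4 = 3, hence disc K = 4·(-77) = -308 and O_K = ℤ[√-77].
Since gcd(23, -308) = 1 the prime 23 does not ramify.
Euler's criterion: (-77)^11 mod 23 = 22. Thus (-77|23) = -1.
(-77/23) = -1, so 23 is inert.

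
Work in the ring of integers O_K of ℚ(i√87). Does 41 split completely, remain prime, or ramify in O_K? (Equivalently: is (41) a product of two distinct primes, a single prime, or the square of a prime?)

-87 mod 4 = 1, hence disc K = -87 and O_K = ℤ[(1+√-87)/2].
Since gcd(41, -87) = 1 the prime 41 does not ramify.
(-87/41) = 36^20 mod 41 = 1, giving Legendre symbol 1.
Legendre symbol 1 ⇒ 41 is split.

p splits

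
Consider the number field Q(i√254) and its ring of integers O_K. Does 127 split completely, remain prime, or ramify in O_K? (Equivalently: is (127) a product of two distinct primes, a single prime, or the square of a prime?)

Since -254 ≢ 1 mod 4, the ring of integers is ℤ[√-254] with discriminant 4·(-254) = -1016.
disc(K) = -1016 = 127·(-8), so p = 127 is ramified.

ramifies in O_K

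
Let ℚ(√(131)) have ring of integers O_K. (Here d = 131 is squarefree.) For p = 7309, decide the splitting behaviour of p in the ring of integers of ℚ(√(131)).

p is inert

131 mod 4 = 3, hence disc K = 4·131 = 524 and O_K = ℤ[√131].
Since gcd(7309, 524) = 1 the prime 7309 does not ramify.
Compute (131/7309) via Euler: 131^((7309-1)/2) mod 7309 = 7308, so (131/7309) = -1.
(131/7309) = -1, so 7309 is inert.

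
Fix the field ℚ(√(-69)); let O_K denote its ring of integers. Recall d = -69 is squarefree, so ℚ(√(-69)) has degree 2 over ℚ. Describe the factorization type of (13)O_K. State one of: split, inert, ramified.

Since -69 ≢ 1 mod 4, the ring of integers is ℤ[√-69] with discriminant 4·(-69) = -276.
13 ∤ -276, so 13 is unramified.
Compute (-69/13) via Euler: 9^((13-1)/2) mod 13 = 1, so (-69/13) = 1.
Legendre symbol 1 ⇒ 13 is split.

splits completely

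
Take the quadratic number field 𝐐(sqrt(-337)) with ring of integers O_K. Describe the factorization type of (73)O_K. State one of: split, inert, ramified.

d = -337 ≡ 3 (mod 4), so O_K = ℤ[√-337] and disc(K) = 4d = -1348.
73 ∤ -1348, so 73 is unramified.
(-337/73) = 28^36 mod 73 = 72, giving Legendre symbol -1.
(-337/73) = -1, so 73 is inert.

inert — (73) stays prime in O_K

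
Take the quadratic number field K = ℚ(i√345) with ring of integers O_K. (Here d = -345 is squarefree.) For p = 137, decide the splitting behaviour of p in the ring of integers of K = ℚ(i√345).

137 remains inert

-345 mod 4 = 3, hence disc K = 4·(-345) = -1380 and O_K = ℤ[√-345].
137 ∤ -1380, so 137 is unramified.
Compute (-345/137) via Euler: 66^((137-1)/2) mod 137 = 136, so (-345/137) = -1.
d is a non-residue mod p, hence 137 remains inert in O_K.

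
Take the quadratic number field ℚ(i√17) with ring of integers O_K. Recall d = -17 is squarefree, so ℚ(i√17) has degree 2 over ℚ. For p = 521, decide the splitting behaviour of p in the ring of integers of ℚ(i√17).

remains prime (inert)

Since -17 ≢ 1 mod 4, the ring of integers is ℤ[√-17] with discriminant 4·(-17) = -68.
disc(K) = -68 is not divisible by 521; 521 is unramified.
Compute (-17/521) via Euler: 504^((521-1)/2) mod 521 = 520, so (-17/521) = -1.
d is a non-residue mod p, hence 521 remains inert in O_K.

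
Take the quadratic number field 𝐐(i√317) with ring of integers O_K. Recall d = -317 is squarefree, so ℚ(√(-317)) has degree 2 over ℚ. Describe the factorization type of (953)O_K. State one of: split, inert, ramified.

inert — (953) stays prime in O_K

Since -317 ≢ 1 mod 4, the ring of integers is ℤ[√-317] with discriminant 4·(-317) = -1268.
Since gcd(953, -1268) = 1 the prime 953 does not ramify.
Compute (-317/953) via Euler: 636^((953-1)/2) mod 953 = 952, so (-317/953) = -1.
Legendre symbol -1 ⇒ 953 is inert.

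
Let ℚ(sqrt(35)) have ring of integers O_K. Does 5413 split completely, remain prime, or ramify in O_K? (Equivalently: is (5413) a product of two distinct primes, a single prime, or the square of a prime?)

Since 35 ≢ 1 mod 4, the ring of integers is ℤ[√35] with discriminant 4·35 = 140.
disc(K) = 140 is not divisible by 5413; 5413 is unramified.
Legendre symbol by Euler's criterion: (35/5413) ≡ 35^2706 ≡ 5412 (mod 5413), i.e. (35/5413) = -1.
(35/5413) = -1, so 5413 is inert.

5413 remains inert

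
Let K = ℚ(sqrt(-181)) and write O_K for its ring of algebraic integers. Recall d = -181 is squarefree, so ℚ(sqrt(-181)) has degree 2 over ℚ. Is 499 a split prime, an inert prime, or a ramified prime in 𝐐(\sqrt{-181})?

inert

d = -181 ≡ 3 (mod 4), so O_K = ℤ[√-181] and disc(K) = 4d = -724.
499 ∤ -724, so 499 is unramified.
Euler's criterion: (-181)^249 mod 499 = 498. Thus (-181|499) = -1.
(-181/499) = -1, so 499 is inert.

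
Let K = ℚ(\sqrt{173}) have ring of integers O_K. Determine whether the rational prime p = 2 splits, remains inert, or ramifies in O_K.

2 remains inert

d = 173 ≡ 1 (mod 4), so O_K = ℤ[(1+√173)/2] and disc(K) = d = 173.
Since gcd(2, 173) = 1 the prime 2 does not ramify.
d ≡ 5 (mod 8); the supplementary law gives 2 inert.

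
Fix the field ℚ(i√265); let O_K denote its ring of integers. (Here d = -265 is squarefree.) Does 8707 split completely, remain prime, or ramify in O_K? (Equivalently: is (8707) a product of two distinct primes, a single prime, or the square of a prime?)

Since -265 ≢ 1 mod 4, the ring of integers is ℤ[√-265] with discriminant 4·(-265) = -1060.
8707 ∤ -1060, so 8707 is unramified.
(-265/8707) = 8442^4353 mod 8707 = 1, giving Legendre symbol 1.
(-265/8707) = 1, so 8707 splits.

p splits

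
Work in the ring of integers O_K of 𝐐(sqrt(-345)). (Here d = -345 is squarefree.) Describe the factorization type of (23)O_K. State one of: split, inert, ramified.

Since -345 ≢ 1 mod 4, the ring of integers is ℤ[√-345] with discriminant 4·(-345) = -1380.
disc(K) = -1380 = 23·(-60), so p = 23 is ramified.

ramifies in O_K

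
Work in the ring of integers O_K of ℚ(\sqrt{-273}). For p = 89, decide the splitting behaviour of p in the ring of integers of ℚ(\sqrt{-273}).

inert — (89) stays prime in O_K

-273 mod 4 = 3, hence disc K = 4·(-273) = -1092 and O_K = ℤ[√-273].
Since gcd(89, -1092) = 1 the prime 89 does not ramify.
Euler's criterion: (-273)^44 mod 89 = 88. Thus (-273|89) = -1.
d is a non-residue mod p, hence 89 remains inert in O_K.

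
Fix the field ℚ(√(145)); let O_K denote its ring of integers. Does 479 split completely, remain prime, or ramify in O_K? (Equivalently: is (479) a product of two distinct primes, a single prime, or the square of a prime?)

Since 145 ≡ 1 mod 4, the ring of integers is ℤ[(1+√145)/2] with discriminant 145.
Since gcd(479, 145) = 1 the prime 479 does not ramify.
Euler's criterion: 145^239 mod 479 = 478. Thus (145|479) = -1.
(145/479) = -1, so 479 is inert.

p is inert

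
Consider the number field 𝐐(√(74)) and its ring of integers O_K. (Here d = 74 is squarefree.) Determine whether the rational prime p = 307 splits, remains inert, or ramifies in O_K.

74 mod 4 = 2, hence disc K = 4·74 = 296 and O_K = ℤ[√74].
disc(K) = 296 is not divisible by 307; 307 is unramified.
(74/307) = 74^153 mod 307 = 306, giving Legendre symbol -1.
d is a non-residue mod p, hence 307 remains inert in O_K.

remains prime (inert)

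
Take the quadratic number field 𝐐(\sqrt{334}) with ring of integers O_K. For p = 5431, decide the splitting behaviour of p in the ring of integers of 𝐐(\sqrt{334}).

5431 remains inert

334 mod 4 = 2, hence disc K = 4·334 = 1336 and O_K = ℤ[√334].
disc(K) = 1336 is not divisible by 5431; 5431 is unramified.
Euler's criterion: 334^2715 mod 5431 = 5430. Thus (334|5431) = -1.
d is a non-residue mod p, hence 5431 remains inert in O_K.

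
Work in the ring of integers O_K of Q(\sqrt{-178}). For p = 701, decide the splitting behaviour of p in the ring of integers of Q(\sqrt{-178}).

inert

Since -178 ≢ 1 mod 4, the ring of integers is ℤ[√-178] with discriminant 4·(-178) = -712.
701 ∤ -712, so 701 is unramified.
Euler's criterion: (-178)^350 mod 701 = 700. Thus (-178|701) = -1.
d is a non-residue mod p, hence 701 remains inert in O_K.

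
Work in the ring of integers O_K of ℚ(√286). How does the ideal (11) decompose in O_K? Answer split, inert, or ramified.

ramified

Since 286 ≢ 1 mod 4, the ring of integers is ℤ[√286] with discriminant 4·286 = 1144.
11 divides disc(K) = 1144, so 11 ramifies.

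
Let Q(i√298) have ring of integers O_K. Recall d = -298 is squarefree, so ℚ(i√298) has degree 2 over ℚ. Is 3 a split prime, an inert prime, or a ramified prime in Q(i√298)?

inert — (3) stays prime in O_K

-298 mod 4 = 2, hence disc K = 4·(-298) = -1192 and O_K = ℤ[√-298].
disc(K) = -1192 is not divisible by 3; 3 is unramified.
Legendre symbol by Euler's criterion: (-298/3) ≡ (-298)^1 ≡ 2 (mod 3), i.e. (-298/3) = -1.
(-298/3) = -1, so 3 is inert.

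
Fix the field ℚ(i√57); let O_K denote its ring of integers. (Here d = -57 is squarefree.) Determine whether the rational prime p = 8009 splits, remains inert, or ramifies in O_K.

splits completely

d = -57 ≡ 3 (mod 4), so O_K = ℤ[√-57] and disc(K) = 4d = -228.
Since gcd(8009, -228) = 1 the prime 8009 does not ramify.
Euler's criterion: (-57)^4004 mod 8009 = 1. Thus (-57|8009) = 1.
Legendre symbol 1 ⇒ 8009 is split.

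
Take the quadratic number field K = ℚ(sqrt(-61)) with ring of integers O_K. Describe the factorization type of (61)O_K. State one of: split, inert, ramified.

Since -61 ≢ 1 mod 4, the ring of integers is ℤ[√-61] with discriminant 4·(-61) = -244.
61 divides disc(K) = -244, so 61 ramifies.

ramified — (61) = 𝔭²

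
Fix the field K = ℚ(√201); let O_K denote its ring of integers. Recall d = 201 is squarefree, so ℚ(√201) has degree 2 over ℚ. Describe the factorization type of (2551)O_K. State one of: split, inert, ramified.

201 mod 4 = 1, hence disc K = 201 and O_K = ℤ[(1+√201)/2].
disc(K) = 201 is not divisible by 2551; 2551 is unramified.
Legendre symbol by Euler's criterion: (201/2551) ≡ 201^1275 ≡ 2550 (mod 2551), i.e. (201/2551) = -1.
Legendre symbol -1 ⇒ 2551 is inert.

inert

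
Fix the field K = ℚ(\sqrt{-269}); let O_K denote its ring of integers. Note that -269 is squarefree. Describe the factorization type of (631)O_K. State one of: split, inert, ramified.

remains prime (inert)

Since -269 ≢ 1 mod 4, the ring of integers is ℤ[√-269] with discriminant 4·(-269) = -1076.
disc(K) = -1076 is not divisible by 631; 631 is unramified.
(-269/631) = 362^315 mod 631 = 630, giving Legendre symbol -1.
d is a non-residue mod p, hence 631 remains inert in O_K.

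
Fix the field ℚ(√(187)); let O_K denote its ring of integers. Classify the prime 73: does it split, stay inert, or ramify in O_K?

d = 187 ≡ 3 (mod 4), so O_K = ℤ[√187] and disc(K) = 4d = 748.
disc(K) = 748 is not divisible by 73; 73 is unramified.
Euler's criterion: 187^36 mod 73 = 1. Thus (187|73) = 1.
d is a quadratic residue mod p, hence 73 splits in O_K.

split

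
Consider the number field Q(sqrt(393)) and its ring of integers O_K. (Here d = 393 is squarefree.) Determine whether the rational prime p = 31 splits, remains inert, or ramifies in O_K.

inert

Since 393 ≡ 1 mod 4, the ring of integers is ℤ[(1+√393)/2] with discriminant 393.
Since gcd(31, 393) = 1 the prime 31 does not ramify.
Legendre symbol by Euler's criterion: (393/31) ≡ 393^15 ≡ 30 (mod 31), i.e. (393/31) = -1.
Legendre symbol -1 ⇒ 31 is inert.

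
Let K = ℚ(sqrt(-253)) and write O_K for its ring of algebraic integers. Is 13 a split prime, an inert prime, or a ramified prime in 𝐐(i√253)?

13 remains inert

Since -253 ≢ 1 mod 4, the ring of integers is ℤ[√-253] with discriminant 4·(-253) = -1012.
13 ∤ -1012, so 13 is unramified.
(-253/13) = 7^6 mod 13 = 12, giving Legendre symbol -1.
(-253/13) = -1, so 13 is inert.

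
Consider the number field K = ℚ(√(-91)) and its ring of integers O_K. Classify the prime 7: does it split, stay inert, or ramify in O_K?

Since -91 ≡ 1 mod 4, the ring of integers is ℤ[(1+√-91)/2] with discriminant -91.
disc(K) = -91 = 7·(-13), so p = 7 is ramified.

ramifies in O_K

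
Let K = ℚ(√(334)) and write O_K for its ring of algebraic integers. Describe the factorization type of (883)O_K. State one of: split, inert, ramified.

p splits

d = 334 ≡ 2 (mod 4), so O_K = ℤ[√334] and disc(K) = 4d = 1336.
disc(K) = 1336 is not divisible by 883; 883 is unramified.
(334/883) = 334^441 mod 883 = 1, giving Legendre symbol 1.
(334/883) = 1, so 883 splits.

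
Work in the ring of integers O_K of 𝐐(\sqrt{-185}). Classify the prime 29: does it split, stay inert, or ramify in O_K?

d = -185 ≡ 3 (mod 4), so O_K = ℤ[√-185] and disc(K) = 4d = -740.
29 ∤ -740, so 29 is unramified.
Euler's criterion: (-185)^14 mod 29 = 28. Thus (-185|29) = -1.
Legendre symbol -1 ⇒ 29 is inert.

29 remains inert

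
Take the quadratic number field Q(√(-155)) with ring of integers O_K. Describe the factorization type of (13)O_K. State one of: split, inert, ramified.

splits completely

Since -155 ≡ 1 mod 4, the ring of integers is ℤ[(1+√-155)/2] with discriminant -155.
disc(K) = -155 is not divisible by 13; 13 is unramified.
Legendre symbol by Euler's criterion: (-155/13) ≡ (-155)^6 ≡ 1 (mod 13), i.e. (-155/13) = 1.
(-155/13) = 1, so 13 splits.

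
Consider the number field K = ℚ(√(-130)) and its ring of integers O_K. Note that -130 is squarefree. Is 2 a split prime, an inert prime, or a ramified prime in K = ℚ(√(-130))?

-130 mod 4 = 2, hence disc K = 4·(-130) = -520 and O_K = ℤ[√-130].
2 divides disc(K) = -520, so 2 ramifies.

p ramifies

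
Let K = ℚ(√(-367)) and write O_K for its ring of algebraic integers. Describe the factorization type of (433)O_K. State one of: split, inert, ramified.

p splits

d = -367 ≡ 1 (mod 4), so O_K = ℤ[(1+√-367)/2] and disc(K) = d = -367.
disc(K) = -367 is not divisible by 433; 433 is unramified.
Euler's criterion: (-367)^216 mod 433 = 1. Thus (-367|433) = 1.
Legendre symbol 1 ⇒ 433 is split.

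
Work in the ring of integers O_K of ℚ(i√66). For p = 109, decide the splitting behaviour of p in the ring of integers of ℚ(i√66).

split — (109) = 𝔭₁𝔭₂ with 𝔭₁ ≠ 𝔭₂

d = -66 ≡ 2 (mod 4), so O_K = ℤ[√-66] and disc(K) = 4d = -264.
disc(K) = -264 is not divisible by 109; 109 is unramified.
Legendre symbol by Euler's criterion: (-66/109) ≡ (-66)^54 ≡ 1 (mod 109), i.e. (-66/109) = 1.
(-66/109) = 1, so 109 splits.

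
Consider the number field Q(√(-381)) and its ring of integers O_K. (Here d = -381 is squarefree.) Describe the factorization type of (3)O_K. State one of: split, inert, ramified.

-381 mod 4 = 3, hence disc K = 4·(-381) = -1524 and O_K = ℤ[√-381].
3 divides disc(K) = -1524, so 3 ramifies.

ramified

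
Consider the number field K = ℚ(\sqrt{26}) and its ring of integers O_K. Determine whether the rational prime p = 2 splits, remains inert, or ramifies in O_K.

ramifies in O_K

Since 26 ≢ 1 mod 4, the ring of integers is ℤ[√26] with discriminant 4·26 = 104.
Ramification test: 2 | 104. The prime 2 ramifies in K.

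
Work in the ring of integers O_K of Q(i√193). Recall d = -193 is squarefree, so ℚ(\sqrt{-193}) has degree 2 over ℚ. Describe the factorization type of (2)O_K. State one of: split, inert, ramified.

Since -193 ≢ 1 mod 4, the ring of integers is ℤ[√-193] with discriminant 4·(-193) = -772.
disc(K) = -772 = 2·(-386), so p = 2 is ramified.

ramifies in O_K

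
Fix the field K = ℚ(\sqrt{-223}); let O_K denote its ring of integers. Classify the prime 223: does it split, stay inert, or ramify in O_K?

-223 mod 4 = 1, hence disc K = -223 and O_K = ℤ[(1+√-223)/2].
Ramification test: 223 | -223. The prime 223 ramifies in K.

ramifies in O_K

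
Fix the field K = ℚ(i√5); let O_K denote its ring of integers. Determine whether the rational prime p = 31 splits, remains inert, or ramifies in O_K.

inert

Since -5 ≢ 1 mod 4, the ring of integers is ℤ[√-5] with discriminant 4·(-5) = -20.
disc(K) = -20 is not divisible by 31; 31 is unramified.
Compute (-5/31) via Euler: 26^((31-1)/2) mod 31 = 30, so (-5/31) = -1.
(-5/31) = -1, so 31 is inert.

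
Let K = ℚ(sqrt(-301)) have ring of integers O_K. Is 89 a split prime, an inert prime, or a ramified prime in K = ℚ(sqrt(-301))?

p splits

Since -301 ≢ 1 mod 4, the ring of integers is ℤ[√-301] with discriminant 4·(-301) = -1204.
Since gcd(89, -1204) = 1 the prime 89 does not ramify.
Euler's criterion: (-301)^44 mod 89 = 1. Thus (-301|89) = 1.
(-301/89) = 1, so 89 splits.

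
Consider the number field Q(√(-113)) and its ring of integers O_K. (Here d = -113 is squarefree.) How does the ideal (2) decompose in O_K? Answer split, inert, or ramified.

-113 mod 4 = 3, hence disc K = 4·(-113) = -452 and O_K = ℤ[√-113].
disc(K) = -452 = 2·(-226), so p = 2 is ramified.

ramifies in O_K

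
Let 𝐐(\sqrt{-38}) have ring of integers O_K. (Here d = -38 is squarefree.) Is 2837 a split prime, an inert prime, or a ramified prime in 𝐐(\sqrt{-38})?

remains prime (inert)

-38 mod 4 = 2, hence disc K = 4·(-38) = -152 and O_K = ℤ[√-38].
2837 ∤ -152, so 2837 is unramified.
Legendre symbol by Euler's criterion: (-38/2837) ≡ (-38)^1418 ≡ 2836 (mod 2837), i.e. (-38/2837) = -1.
Legendre symbol -1 ⇒ 2837 is inert.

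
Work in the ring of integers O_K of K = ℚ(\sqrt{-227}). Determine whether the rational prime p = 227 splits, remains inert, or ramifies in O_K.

ramifies in O_K

Since -227 ≡ 1 mod 4, the ring of integers is ℤ[(1+√-227)/2] with discriminant -227.
disc(K) = -227 = 227·(-1), so p = 227 is ramified.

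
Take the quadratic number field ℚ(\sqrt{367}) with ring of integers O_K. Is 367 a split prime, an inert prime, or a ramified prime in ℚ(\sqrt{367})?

ramified — (367) = 𝔭²

d = 367 ≡ 3 (mod 4), so O_K = ℤ[√367] and disc(K) = 4d = 1468.
367 divides disc(K) = 1468, so 367 ramifies.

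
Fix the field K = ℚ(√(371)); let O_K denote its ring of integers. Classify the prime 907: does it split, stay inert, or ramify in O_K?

d = 371 ≡ 3 (mod 4), so O_K = ℤ[√371] and disc(K) = 4d = 1484.
907 ∤ 1484, so 907 is unramified.
(371/907) = 371^453 mod 907 = 906, giving Legendre symbol -1.
d is a non-residue mod p, hence 907 remains inert in O_K.

inert — (907) stays prime in O_K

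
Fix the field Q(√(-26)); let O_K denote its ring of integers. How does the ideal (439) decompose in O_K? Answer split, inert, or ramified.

Since -26 ≢ 1 mod 4, the ring of integers is ℤ[√-26] with discriminant 4·(-26) = -104.
Since gcd(439, -104) = 1 the prime 439 does not ramify.
Euler's criterion: (-26)^219 mod 439 = 438. Thus (-26|439) = -1.
Legendre symbol -1 ⇒ 439 is inert.

p is inert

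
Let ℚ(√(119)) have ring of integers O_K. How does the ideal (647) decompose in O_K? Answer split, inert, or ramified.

d = 119 ≡ 3 (mod 4), so O_K = ℤ[√119] and disc(K) = 4d = 476.
disc(K) = 476 is not divisible by 647; 647 is unramified.
Legendre symbol by Euler's criterion: (119/647) ≡ 119^323 ≡ 1 (mod 647), i.e. (119/647) = 1.
(119/647) = 1, so 647 splits.

647 splits in O_K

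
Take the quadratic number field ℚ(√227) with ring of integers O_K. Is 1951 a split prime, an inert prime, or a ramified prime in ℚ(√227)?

d = 227 ≡ 3 (mod 4), so O_K = ℤ[√227] and disc(K) = 4d = 908.
Since gcd(1951, 908) = 1 the prime 1951 does not ramify.
(227/1951) = 227^975 mod 1951 = 1, giving Legendre symbol 1.
d is a quadratic residue mod p, hence 1951 splits in O_K.

1951 splits in O_K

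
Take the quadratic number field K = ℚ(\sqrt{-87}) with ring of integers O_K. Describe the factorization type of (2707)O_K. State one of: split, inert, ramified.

-87 mod 4 = 1, hence disc K = -87 and O_K = ℤ[(1+√-87)/2].
Since gcd(2707, -87) = 1 the prime 2707 does not ramify.
(-87/2707) = 2620^1353 mod 2707 = 2706, giving Legendre symbol -1.
(-87/2707) = -1, so 2707 is inert.

inert — (2707) stays prime in O_K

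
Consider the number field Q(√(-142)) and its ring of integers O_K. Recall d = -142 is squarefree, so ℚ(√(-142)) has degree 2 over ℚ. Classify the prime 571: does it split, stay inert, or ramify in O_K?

-142 mod 4 = 2, hence disc K = 4·(-142) = -568 and O_K = ℤ[√-142].
Since gcd(571, -568) = 1 the prime 571 does not ramify.
(-142/571) = 429^285 mod 571 = 570, giving Legendre symbol -1.
Legendre symbol -1 ⇒ 571 is inert.

571 remains inert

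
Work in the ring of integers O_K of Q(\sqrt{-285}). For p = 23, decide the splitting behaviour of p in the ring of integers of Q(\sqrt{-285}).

-285 mod 4 = 3, hence disc K = 4·(-285) = -1140 and O_K = ℤ[√-285].
Since gcd(23, -1140) = 1 the prime 23 does not ramify.
(-285/23) = 14^11 mod 23 = 22, giving Legendre symbol -1.
d is a non-residue mod p, hence 23 remains inert in O_K.

remains prime (inert)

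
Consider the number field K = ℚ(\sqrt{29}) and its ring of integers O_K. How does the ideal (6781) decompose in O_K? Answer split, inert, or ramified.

split

d = 29 ≡ 1 (mod 4), so O_K = ℤ[(1+√29)/2] and disc(K) = d = 29.
6781 ∤ 29, so 6781 is unramified.
Legendre symbol by Euler's criterion: (29/6781) ≡ 29^3390 ≡ 1 (mod 6781), i.e. (29/6781) = 1.
(29/6781) = 1, so 6781 splits.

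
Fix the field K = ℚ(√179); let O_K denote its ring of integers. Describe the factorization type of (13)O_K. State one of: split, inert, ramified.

split — (13) = 𝔭₁𝔭₂ with 𝔭₁ ≠ 𝔭₂

179 mod 4 = 3, hence disc K = 4·179 = 716 and O_K = ℤ[√179].
Since gcd(13, 716) = 1 the prime 13 does not ramify.
Legendre symbol by Euler's criterion: (179/13) ≡ 179^6 ≡ 1 (mod 13), i.e. (179/13) = 1.
Legendre symbol 1 ⇒ 13 is split.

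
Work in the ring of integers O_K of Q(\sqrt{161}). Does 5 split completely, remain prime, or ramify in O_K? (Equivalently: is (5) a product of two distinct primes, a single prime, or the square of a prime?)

split

Since 161 ≡ 1 mod 4, the ring of integers is ℤ[(1+√161)/2] with discriminant 161.
5 ∤ 161, so 5 is unramified.
Euler's criterion: 161^2 mod 5 = 1. Thus (161|5) = 1.
d is a quadratic residue mod p, hence 5 splits in O_K.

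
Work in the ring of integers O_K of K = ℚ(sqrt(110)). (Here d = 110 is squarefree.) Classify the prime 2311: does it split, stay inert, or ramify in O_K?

d = 110 ≡ 2 (mod 4), so O_K = ℤ[√110] and disc(K) = 4d = 440.
Since gcd(2311, 440) = 1 the prime 2311 does not ramify.
Legendre symbol by Euler's criterion: (110/2311) ≡ 110^1155 ≡ 2310 (mod 2311), i.e. (110/2311) = -1.
d is a non-residue mod p, hence 2311 remains inert in O_K.

inert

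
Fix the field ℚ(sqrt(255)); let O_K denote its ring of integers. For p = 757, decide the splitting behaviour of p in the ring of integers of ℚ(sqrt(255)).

255 mod 4 = 3, hence disc K = 4·255 = 1020 and O_K = ℤ[√255].
757 ∤ 1020, so 757 is unramified.
(255/757) = 255^378 mod 757 = 756, giving Legendre symbol -1.
d is a non-residue mod p, hence 757 remains inert in O_K.

757 remains inert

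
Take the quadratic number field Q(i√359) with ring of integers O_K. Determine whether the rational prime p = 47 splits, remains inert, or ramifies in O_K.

p splits

d = -359 ≡ 1 (mod 4), so O_K = ℤ[(1+√-359)/2] and disc(K) = d = -359.
disc(K) = -359 is not divisible by 47; 47 is unramified.
Compute (-359/47) via Euler: 17^((47-1)/2) mod 47 = 1, so (-359/47) = 1.
(-359/47) = 1, so 47 splits.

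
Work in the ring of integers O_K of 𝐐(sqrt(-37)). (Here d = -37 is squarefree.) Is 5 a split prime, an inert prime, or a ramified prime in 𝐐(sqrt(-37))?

5 remains inert

Since -37 ≢ 1 mod 4, the ring of integers is ℤ[√-37] with discriminant 4·(-37) = -148.
disc(K) = -148 is not divisible by 5; 5 is unramified.
Compute (-37/5) via Euler: 3^((5-1)/2) mod 5 = 4, so (-37/5) = -1.
Legendre symbol -1 ⇒ 5 is inert.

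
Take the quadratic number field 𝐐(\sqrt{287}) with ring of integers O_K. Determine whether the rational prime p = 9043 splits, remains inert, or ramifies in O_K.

splits completely

Since 287 ≢ 1 mod 4, the ring of integers is ℤ[√287] with discriminant 4·287 = 1148.
disc(K) = 1148 is not divisible by 9043; 9043 is unramified.
Legendre symbol by Euler's criterion: (287/9043) ≡ 287^4521 ≡ 1 (mod 9043), i.e. (287/9043) = 1.
d is a quadratic residue mod p, hence 9043 splits in O_K.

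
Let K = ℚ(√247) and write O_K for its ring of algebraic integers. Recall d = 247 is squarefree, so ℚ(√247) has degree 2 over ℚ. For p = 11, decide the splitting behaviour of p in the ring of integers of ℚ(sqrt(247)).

split — (11) = 𝔭₁𝔭₂ with 𝔭₁ ≠ 𝔭₂

d = 247 ≡ 3 (mod 4), so O_K = ℤ[√247] and disc(K) = 4d = 988.
Since gcd(11, 988) = 1 the prime 11 does not ramify.
Euler's criterion: 247^5 mod 11 = 1. Thus (247|11) = 1.
d is a quadratic residue mod p, hence 11 splits in O_K.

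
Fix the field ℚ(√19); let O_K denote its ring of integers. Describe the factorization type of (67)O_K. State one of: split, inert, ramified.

d = 19 ≡ 3 (mod 4), so O_K = ℤ[√19] and disc(K) = 4d = 76.
disc(K) = 76 is not divisible by 67; 67 is unramified.
Legendre symbol by Euler's criterion: (19/67) ≡ 19^33 ≡ 1 (mod 67), i.e. (19/67) = 1.
Legendre symbol 1 ⇒ 67 is split.

split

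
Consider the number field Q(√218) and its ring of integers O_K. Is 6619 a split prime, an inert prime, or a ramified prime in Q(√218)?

split

Since 218 ≢ 1 mod 4, the ring of integers is ℤ[√218] with discriminant 4·218 = 872.
disc(K) = 872 is not divisible by 6619; 6619 is unramified.
Euler's criterion: 218^3309 mod 6619 = 1. Thus (218|6619) = 1.
d is a quadratic residue mod p, hence 6619 splits in O_K.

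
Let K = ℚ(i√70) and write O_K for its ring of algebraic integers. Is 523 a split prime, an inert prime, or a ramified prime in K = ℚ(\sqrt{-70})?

d = -70 ≡ 2 (mod 4), so O_K = ℤ[√-70] and disc(K) = 4d = -280.
disc(K) = -280 is not divisible by 523; 523 is unramified.
Compute (-70/523) via Euler: 453^((523-1)/2) mod 523 = 522, so (-70/523) = -1.
d is a non-residue mod p, hence 523 remains inert in O_K.

523 remains inert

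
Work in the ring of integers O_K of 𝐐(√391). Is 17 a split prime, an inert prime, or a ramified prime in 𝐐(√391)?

17 is ramified

d = 391 ≡ 3 (mod 4), so O_K = ℤ[√391] and disc(K) = 4d = 1564.
17 divides disc(K) = 1564, so 17 ramifies.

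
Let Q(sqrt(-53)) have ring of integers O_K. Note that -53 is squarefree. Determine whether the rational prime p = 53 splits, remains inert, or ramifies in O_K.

Since -53 ≢ 1 mod 4, the ring of integers is ℤ[√-53] with discriminant 4·(-53) = -212.
disc(K) = -212 = 53·(-4), so p = 53 is ramified.

ramifies in O_K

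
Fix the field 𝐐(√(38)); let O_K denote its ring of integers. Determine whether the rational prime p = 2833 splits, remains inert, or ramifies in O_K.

2833 remains inert

d = 38 ≡ 2 (mod 4), so O_K = ℤ[√38] and disc(K) = 4d = 152.
disc(K) = 152 is not divisible by 2833; 2833 is unramified.
Euler's criterion: 38^1416 mod 2833 = 2832. Thus (38|2833) = -1.
d is a non-residue mod p, hence 2833 remains inert in O_K.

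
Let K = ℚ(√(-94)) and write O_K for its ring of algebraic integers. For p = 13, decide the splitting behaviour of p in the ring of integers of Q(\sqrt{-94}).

d = -94 ≡ 2 (mod 4), so O_K = ℤ[√-94] and disc(K) = 4d = -376.
13 ∤ -376, so 13 is unramified.
Compute (-94/13) via Euler: 10^((13-1)/2) mod 13 = 1, so (-94/13) = 1.
Legendre symbol 1 ⇒ 13 is split.

split — (13) = 𝔭₁𝔭₂ with 𝔭₁ ≠ 𝔭₂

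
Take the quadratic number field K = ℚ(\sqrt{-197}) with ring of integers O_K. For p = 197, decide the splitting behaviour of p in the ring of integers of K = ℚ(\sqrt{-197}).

ramified

Since -197 ≢ 1 mod 4, the ring of integers is ℤ[√-197] with discriminant 4·(-197) = -788.
197 divides disc(K) = -788, so 197 ramifies.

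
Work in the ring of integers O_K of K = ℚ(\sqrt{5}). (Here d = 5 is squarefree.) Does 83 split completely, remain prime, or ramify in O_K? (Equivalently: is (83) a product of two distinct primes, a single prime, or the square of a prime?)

remains prime (inert)

5 mod 4 = 1, hence disc K = 5 and O_K = ℤ[(1+√5)/2].
Since gcd(83, 5) = 1 the prime 83 does not ramify.
Euler's criterion: 5^41 mod 83 = 82. Thus (5|83) = -1.
(5/83) = -1, so 83 is inert.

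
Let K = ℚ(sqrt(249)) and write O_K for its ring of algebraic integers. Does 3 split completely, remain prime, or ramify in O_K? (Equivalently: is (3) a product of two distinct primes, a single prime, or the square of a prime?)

p ramifies

Since 249 ≡ 1 mod 4, the ring of integers is ℤ[(1+√249)/2] with discriminant 249.
3 divides disc(K) = 249, so 3 ramifies.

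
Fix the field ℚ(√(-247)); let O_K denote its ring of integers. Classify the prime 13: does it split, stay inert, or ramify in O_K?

13 is ramified

d = -247 ≡ 1 (mod 4), so O_K = ℤ[(1+√-247)/2] and disc(K) = d = -247.
disc(K) = -247 = 13·(-19), so p = 13 is ramified.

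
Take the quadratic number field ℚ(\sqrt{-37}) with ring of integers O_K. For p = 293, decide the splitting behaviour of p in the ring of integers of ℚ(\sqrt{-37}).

Since -37 ≢ 1 mod 4, the ring of integers is ℤ[√-37] with discriminant 4·(-37) = -148.
Since gcd(293, -148) = 1 the prime 293 does not ramify.
Euler's criterion: (-37)^146 mod 293 = 1. Thus (-37|293) = 1.
(-37/293) = 1, so 293 splits.

split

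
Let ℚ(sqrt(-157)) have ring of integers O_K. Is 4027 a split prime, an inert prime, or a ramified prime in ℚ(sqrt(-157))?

split — (4027) = 𝔭₁𝔭₂ with 𝔭₁ ≠ 𝔭₂

d = -157 ≡ 3 (mod 4), so O_K = ℤ[√-157] and disc(K) = 4d = -628.
4027 ∤ -628, so 4027 is unramified.
(-157/4027) = 3870^2013 mod 4027 = 1, giving Legendre symbol 1.
(-157/4027) = 1, so 4027 splits.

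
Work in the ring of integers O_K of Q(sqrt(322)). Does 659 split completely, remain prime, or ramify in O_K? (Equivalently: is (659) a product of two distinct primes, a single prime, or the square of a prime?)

split

Since 322 ≢ 1 mod 4, the ring of integers is ℤ[√322] with discriminant 4·322 = 1288.
Since gcd(659, 1288) = 1 the prime 659 does not ramify.
Compute (322/659) via Euler: 322^((659-1)/2) mod 659 = 1, so (322/659) = 1.
Legendre symbol 1 ⇒ 659 is split.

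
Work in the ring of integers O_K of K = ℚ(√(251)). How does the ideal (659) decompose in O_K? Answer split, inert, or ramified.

split

Since 251 ≢ 1 mod 4, the ring of integers is ℤ[√251] with discriminant 4·251 = 1004.
659 ∤ 1004, so 659 is unramified.
Compute (251/659) via Euler: 251^((659-1)/2) mod 659 = 1, so (251/659) = 1.
d is a quadratic residue mod p, hence 659 splits in O_K.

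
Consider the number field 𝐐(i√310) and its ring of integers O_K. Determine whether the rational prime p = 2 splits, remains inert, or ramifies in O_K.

2 is ramified

d = -310 ≡ 2 (mod 4), so O_K = ℤ[√-310] and disc(K) = 4d = -1240.
Ramification test: 2 | -1240. The prime 2 ramifies in K.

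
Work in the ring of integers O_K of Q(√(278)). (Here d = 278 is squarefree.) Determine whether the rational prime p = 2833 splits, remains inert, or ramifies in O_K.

Since 278 ≢ 1 mod 4, the ring of integers is ℤ[√278] with discriminant 4·278 = 1112.
disc(K) = 1112 is not divisible by 2833; 2833 is unramified.
Compute (278/2833) via Euler: 278^((2833-1)/2) mod 2833 = 2832, so (278/2833) = -1.
Legendre symbol -1 ⇒ 2833 is inert.

2833 remains inert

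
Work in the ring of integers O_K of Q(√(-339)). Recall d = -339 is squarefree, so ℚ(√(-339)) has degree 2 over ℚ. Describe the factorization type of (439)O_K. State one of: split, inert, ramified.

split — (439) = 𝔭₁𝔭₂ with 𝔭₁ ≠ 𝔭₂

-339 mod 4 = 1, hence disc K = -339 and O_K = ℤ[(1+√-339)/2].
Since gcd(439, -339) = 1 the prime 439 does not ramify.
Euler's criterion: (-339)^219 mod 439 = 1. Thus (-339|439) = 1.
Legendre symbol 1 ⇒ 439 is split.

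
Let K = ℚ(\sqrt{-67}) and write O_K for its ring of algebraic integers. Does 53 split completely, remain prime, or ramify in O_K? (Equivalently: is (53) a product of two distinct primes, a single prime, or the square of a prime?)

remains prime (inert)

-67 mod 4 = 1, hence disc K = -67 and O_K = ℤ[(1+√-67)/2].
Since gcd(53, -67) = 1 the prime 53 does not ramify.
Legendre symbol by Euler's criterion: (-67/53) ≡ (-67)^26 ≡ 52 (mod 53), i.e. (-67/53) = -1.
d is a non-residue mod p, hence 53 remains inert in O_K.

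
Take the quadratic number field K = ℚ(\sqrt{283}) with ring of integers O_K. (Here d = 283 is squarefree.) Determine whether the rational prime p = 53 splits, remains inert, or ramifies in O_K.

p is inert

283 mod 4 = 3, hence disc K = 4·283 = 1132 and O_K = ℤ[√283].
Since gcd(53, 1132) = 1 the prime 53 does not ramify.
Legendre symbol by Euler's criterion: (283/53) ≡ 283^26 ≡ 52 (mod 53), i.e. (283/53) = -1.
d is a non-residue mod p, hence 53 remains inert in O_K.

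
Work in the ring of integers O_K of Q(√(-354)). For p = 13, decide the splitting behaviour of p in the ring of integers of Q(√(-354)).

d = -354 ≡ 2 (mod 4), so O_K = ℤ[√-354] and disc(K) = 4d = -1416.
disc(K) = -1416 is not divisible by 13; 13 is unramified.
Euler's criterion: (-354)^6 mod 13 = 1. Thus (-354|13) = 1.
(-354/13) = 1, so 13 splits.

splits completely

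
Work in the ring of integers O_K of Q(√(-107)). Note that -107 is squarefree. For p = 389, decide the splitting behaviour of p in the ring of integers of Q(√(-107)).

Since -107 ≡ 1 mod 4, the ring of integers is ℤ[(1+√-107)/2] with discriminant -107.
Since gcd(389, -107) = 1 the prime 389 does not ramify.
(-107/389) = 282^194 mod 389 = 388, giving Legendre symbol -1.
Legendre symbol -1 ⇒ 389 is inert.

inert — (389) stays prime in O_K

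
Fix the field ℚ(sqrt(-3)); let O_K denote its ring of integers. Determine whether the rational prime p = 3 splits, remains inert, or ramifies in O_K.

3 is ramified

-3 mod 4 = 1, hence disc K = -3 and O_K = ℤ[(1+√-3)/2].
disc(K) = -3 = 3·(-1), so p = 3 is ramified.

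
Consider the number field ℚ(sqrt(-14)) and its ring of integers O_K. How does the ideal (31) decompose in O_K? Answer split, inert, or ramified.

-14 mod 4 = 2, hence disc K = 4·(-14) = -56 and O_K = ℤ[√-14].
31 ∤ -56, so 31 is unramified.
Legendre symbol by Euler's criterion: (-14/31) ≡ (-14)^15 ≡ 30 (mod 31), i.e. (-14/31) = -1.
Legendre symbol -1 ⇒ 31 is inert.

31 remains inert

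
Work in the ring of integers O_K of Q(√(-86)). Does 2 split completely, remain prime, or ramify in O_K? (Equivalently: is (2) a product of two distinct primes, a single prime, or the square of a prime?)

Since -86 ≢ 1 mod 4, the ring of integers is ℤ[√-86] with discriminant 4·(-86) = -344.
2 divides disc(K) = -344, so 2 ramifies.

2 is ramified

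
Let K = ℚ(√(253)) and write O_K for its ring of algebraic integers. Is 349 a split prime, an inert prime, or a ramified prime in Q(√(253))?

253 mod 4 = 1, hence disc K = 253 and O_K = ℤ[(1+√253)/2].
349 ∤ 253, so 349 is unramified.
Compute (253/349) via Euler: 253^((349-1)/2) mod 349 = 348, so (253/349) = -1.
(253/349) = -1, so 349 is inert.

remains prime (inert)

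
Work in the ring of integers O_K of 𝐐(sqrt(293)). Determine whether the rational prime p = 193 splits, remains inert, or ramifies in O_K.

d = 293 ≡ 1 (mod 4), so O_K = ℤ[(1+√293)/2] and disc(K) = d = 293.
Since gcd(193, 293) = 1 the prime 193 does not ramify.
(293/193) = 100^96 mod 193 = 1, giving Legendre symbol 1.
Legendre symbol 1 ⇒ 193 is split.

193 splits in O_K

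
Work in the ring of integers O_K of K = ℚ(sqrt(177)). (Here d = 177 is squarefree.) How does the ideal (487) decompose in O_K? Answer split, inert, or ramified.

487 splits in O_K

Since 177 ≡ 1 mod 4, the ring of integers is ℤ[(1+√177)/2] with discriminant 177.
Since gcd(487, 177) = 1 the prime 487 does not ramify.
(177/487) = 177^243 mod 487 = 1, giving Legendre symbol 1.
Legendre symbol 1 ⇒ 487 is split.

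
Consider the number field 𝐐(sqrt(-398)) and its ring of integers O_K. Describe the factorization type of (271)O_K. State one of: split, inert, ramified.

split — (271) = 𝔭₁𝔭₂ with 𝔭₁ ≠ 𝔭₂

Since -398 ≢ 1 mod 4, the ring of integers is ℤ[√-398] with discriminant 4·(-398) = -1592.
Since gcd(271, -1592) = 1 the prime 271 does not ramify.
Compute (-398/271) via Euler: 144^((271-1)/2) mod 271 = 1, so (-398/271) = 1.
d is a quadratic residue mod p, hence 271 splits in O_K.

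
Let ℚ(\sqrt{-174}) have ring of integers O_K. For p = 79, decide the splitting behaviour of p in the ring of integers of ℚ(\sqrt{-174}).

79 remains inert

Since -174 ≢ 1 mod 4, the ring of integers is ℤ[√-174] with discriminant 4·(-174) = -696.
79 ∤ -696, so 79 is unramified.
Legendre symbol by Euler's criterion: (-174/79) ≡ (-174)^39 ≡ 78 (mod 79), i.e. (-174/79) = -1.
Legendre symbol -1 ⇒ 79 is inert.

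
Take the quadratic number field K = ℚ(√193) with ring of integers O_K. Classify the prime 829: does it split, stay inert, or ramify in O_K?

p is inert

193 mod 4 = 1, hence disc K = 193 and O_K = ℤ[(1+√193)/2].
829 ∤ 193, so 829 is unramified.
(193/829) = 193^414 mod 829 = 828, giving Legendre symbol -1.
(193/829) = -1, so 829 is inert.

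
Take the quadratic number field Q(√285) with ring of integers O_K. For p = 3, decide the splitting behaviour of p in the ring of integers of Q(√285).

ramifies in O_K

285 mod 4 = 1, hence disc K = 285 and O_K = ℤ[(1+√285)/2].
Ramification test: 3 | 285. The prime 3 ramifies in K.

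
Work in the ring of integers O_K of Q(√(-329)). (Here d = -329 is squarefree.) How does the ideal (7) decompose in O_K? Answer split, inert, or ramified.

Since -329 ≢ 1 mod 4, the ring of integers is ℤ[√-329] with discriminant 4·(-329) = -1316.
7 divides disc(K) = -1316, so 7 ramifies.

ramifies in O_K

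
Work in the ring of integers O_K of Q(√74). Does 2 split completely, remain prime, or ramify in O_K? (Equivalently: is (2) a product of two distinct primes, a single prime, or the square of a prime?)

d = 74 ≡ 2 (mod 4), so O_K = ℤ[√74] and disc(K) = 4d = 296.
Ramification test: 2 | 296. The prime 2 ramifies in K.

2 is ramified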